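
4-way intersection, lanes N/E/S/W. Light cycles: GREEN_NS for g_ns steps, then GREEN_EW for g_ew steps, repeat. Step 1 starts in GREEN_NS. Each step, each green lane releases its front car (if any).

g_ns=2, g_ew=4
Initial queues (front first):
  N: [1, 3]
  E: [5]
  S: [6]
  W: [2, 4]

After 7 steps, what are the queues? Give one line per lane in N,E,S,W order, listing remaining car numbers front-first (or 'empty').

Step 1 [NS]: N:car1-GO,E:wait,S:car6-GO,W:wait | queues: N=1 E=1 S=0 W=2
Step 2 [NS]: N:car3-GO,E:wait,S:empty,W:wait | queues: N=0 E=1 S=0 W=2
Step 3 [EW]: N:wait,E:car5-GO,S:wait,W:car2-GO | queues: N=0 E=0 S=0 W=1
Step 4 [EW]: N:wait,E:empty,S:wait,W:car4-GO | queues: N=0 E=0 S=0 W=0

N: empty
E: empty
S: empty
W: empty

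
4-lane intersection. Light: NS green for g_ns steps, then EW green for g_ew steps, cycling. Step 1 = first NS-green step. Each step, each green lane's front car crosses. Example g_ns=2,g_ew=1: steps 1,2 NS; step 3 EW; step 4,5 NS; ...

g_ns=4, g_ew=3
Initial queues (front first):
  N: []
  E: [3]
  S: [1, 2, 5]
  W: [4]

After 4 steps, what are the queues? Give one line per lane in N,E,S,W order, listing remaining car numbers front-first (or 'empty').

Step 1 [NS]: N:empty,E:wait,S:car1-GO,W:wait | queues: N=0 E=1 S=2 W=1
Step 2 [NS]: N:empty,E:wait,S:car2-GO,W:wait | queues: N=0 E=1 S=1 W=1
Step 3 [NS]: N:empty,E:wait,S:car5-GO,W:wait | queues: N=0 E=1 S=0 W=1
Step 4 [NS]: N:empty,E:wait,S:empty,W:wait | queues: N=0 E=1 S=0 W=1

N: empty
E: 3
S: empty
W: 4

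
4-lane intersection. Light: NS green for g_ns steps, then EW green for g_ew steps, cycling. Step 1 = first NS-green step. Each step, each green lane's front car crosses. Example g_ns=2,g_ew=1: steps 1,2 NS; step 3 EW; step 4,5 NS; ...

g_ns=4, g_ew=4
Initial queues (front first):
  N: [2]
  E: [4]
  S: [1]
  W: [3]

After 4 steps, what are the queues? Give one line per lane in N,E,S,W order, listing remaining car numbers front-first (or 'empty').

Step 1 [NS]: N:car2-GO,E:wait,S:car1-GO,W:wait | queues: N=0 E=1 S=0 W=1
Step 2 [NS]: N:empty,E:wait,S:empty,W:wait | queues: N=0 E=1 S=0 W=1
Step 3 [NS]: N:empty,E:wait,S:empty,W:wait | queues: N=0 E=1 S=0 W=1
Step 4 [NS]: N:empty,E:wait,S:empty,W:wait | queues: N=0 E=1 S=0 W=1

N: empty
E: 4
S: empty
W: 3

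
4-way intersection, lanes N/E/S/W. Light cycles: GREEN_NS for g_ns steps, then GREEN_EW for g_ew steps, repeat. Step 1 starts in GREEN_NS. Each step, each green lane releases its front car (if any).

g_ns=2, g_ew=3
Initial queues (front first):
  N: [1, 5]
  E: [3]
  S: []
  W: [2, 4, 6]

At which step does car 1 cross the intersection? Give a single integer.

Step 1 [NS]: N:car1-GO,E:wait,S:empty,W:wait | queues: N=1 E=1 S=0 W=3
Step 2 [NS]: N:car5-GO,E:wait,S:empty,W:wait | queues: N=0 E=1 S=0 W=3
Step 3 [EW]: N:wait,E:car3-GO,S:wait,W:car2-GO | queues: N=0 E=0 S=0 W=2
Step 4 [EW]: N:wait,E:empty,S:wait,W:car4-GO | queues: N=0 E=0 S=0 W=1
Step 5 [EW]: N:wait,E:empty,S:wait,W:car6-GO | queues: N=0 E=0 S=0 W=0
Car 1 crosses at step 1

1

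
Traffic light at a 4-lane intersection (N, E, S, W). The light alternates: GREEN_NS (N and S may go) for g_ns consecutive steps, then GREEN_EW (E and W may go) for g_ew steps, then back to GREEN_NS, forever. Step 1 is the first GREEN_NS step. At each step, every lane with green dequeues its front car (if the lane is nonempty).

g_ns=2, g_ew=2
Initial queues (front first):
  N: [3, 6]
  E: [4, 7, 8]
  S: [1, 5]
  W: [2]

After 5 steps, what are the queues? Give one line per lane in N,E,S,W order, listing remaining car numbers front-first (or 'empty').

Step 1 [NS]: N:car3-GO,E:wait,S:car1-GO,W:wait | queues: N=1 E=3 S=1 W=1
Step 2 [NS]: N:car6-GO,E:wait,S:car5-GO,W:wait | queues: N=0 E=3 S=0 W=1
Step 3 [EW]: N:wait,E:car4-GO,S:wait,W:car2-GO | queues: N=0 E=2 S=0 W=0
Step 4 [EW]: N:wait,E:car7-GO,S:wait,W:empty | queues: N=0 E=1 S=0 W=0
Step 5 [NS]: N:empty,E:wait,S:empty,W:wait | queues: N=0 E=1 S=0 W=0

N: empty
E: 8
S: empty
W: empty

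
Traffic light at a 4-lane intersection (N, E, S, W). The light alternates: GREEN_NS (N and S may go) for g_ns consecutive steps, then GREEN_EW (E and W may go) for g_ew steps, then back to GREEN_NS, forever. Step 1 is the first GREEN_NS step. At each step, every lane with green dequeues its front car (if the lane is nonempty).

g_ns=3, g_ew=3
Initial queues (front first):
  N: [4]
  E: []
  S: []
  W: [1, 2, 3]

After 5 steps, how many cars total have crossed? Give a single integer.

Step 1 [NS]: N:car4-GO,E:wait,S:empty,W:wait | queues: N=0 E=0 S=0 W=3
Step 2 [NS]: N:empty,E:wait,S:empty,W:wait | queues: N=0 E=0 S=0 W=3
Step 3 [NS]: N:empty,E:wait,S:empty,W:wait | queues: N=0 E=0 S=0 W=3
Step 4 [EW]: N:wait,E:empty,S:wait,W:car1-GO | queues: N=0 E=0 S=0 W=2
Step 5 [EW]: N:wait,E:empty,S:wait,W:car2-GO | queues: N=0 E=0 S=0 W=1
Cars crossed by step 5: 3

Answer: 3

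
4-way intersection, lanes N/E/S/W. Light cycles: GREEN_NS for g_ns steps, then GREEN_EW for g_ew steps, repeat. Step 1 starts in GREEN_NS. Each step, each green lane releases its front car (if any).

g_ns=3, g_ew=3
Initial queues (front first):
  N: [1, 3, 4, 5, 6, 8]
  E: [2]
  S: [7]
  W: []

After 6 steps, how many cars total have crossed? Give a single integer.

Answer: 5

Derivation:
Step 1 [NS]: N:car1-GO,E:wait,S:car7-GO,W:wait | queues: N=5 E=1 S=0 W=0
Step 2 [NS]: N:car3-GO,E:wait,S:empty,W:wait | queues: N=4 E=1 S=0 W=0
Step 3 [NS]: N:car4-GO,E:wait,S:empty,W:wait | queues: N=3 E=1 S=0 W=0
Step 4 [EW]: N:wait,E:car2-GO,S:wait,W:empty | queues: N=3 E=0 S=0 W=0
Step 5 [EW]: N:wait,E:empty,S:wait,W:empty | queues: N=3 E=0 S=0 W=0
Step 6 [EW]: N:wait,E:empty,S:wait,W:empty | queues: N=3 E=0 S=0 W=0
Cars crossed by step 6: 5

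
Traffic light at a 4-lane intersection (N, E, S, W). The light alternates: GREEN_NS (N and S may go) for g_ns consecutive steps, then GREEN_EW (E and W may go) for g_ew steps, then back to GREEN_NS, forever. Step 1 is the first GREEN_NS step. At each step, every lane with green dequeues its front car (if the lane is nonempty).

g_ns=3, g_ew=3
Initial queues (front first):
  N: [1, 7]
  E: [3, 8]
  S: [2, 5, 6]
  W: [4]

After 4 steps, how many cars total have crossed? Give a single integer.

Step 1 [NS]: N:car1-GO,E:wait,S:car2-GO,W:wait | queues: N=1 E=2 S=2 W=1
Step 2 [NS]: N:car7-GO,E:wait,S:car5-GO,W:wait | queues: N=0 E=2 S=1 W=1
Step 3 [NS]: N:empty,E:wait,S:car6-GO,W:wait | queues: N=0 E=2 S=0 W=1
Step 4 [EW]: N:wait,E:car3-GO,S:wait,W:car4-GO | queues: N=0 E=1 S=0 W=0
Cars crossed by step 4: 7

Answer: 7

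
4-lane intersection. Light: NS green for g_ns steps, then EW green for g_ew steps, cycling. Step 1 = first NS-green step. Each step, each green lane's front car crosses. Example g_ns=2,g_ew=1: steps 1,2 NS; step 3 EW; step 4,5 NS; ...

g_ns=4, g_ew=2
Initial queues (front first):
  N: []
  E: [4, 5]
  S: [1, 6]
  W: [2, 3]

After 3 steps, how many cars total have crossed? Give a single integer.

Answer: 2

Derivation:
Step 1 [NS]: N:empty,E:wait,S:car1-GO,W:wait | queues: N=0 E=2 S=1 W=2
Step 2 [NS]: N:empty,E:wait,S:car6-GO,W:wait | queues: N=0 E=2 S=0 W=2
Step 3 [NS]: N:empty,E:wait,S:empty,W:wait | queues: N=0 E=2 S=0 W=2
Cars crossed by step 3: 2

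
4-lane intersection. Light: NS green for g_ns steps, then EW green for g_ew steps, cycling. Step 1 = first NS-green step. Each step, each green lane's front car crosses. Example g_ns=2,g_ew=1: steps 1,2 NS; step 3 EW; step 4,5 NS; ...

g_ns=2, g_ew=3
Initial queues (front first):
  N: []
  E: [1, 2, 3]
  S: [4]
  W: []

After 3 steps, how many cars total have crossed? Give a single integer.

Answer: 2

Derivation:
Step 1 [NS]: N:empty,E:wait,S:car4-GO,W:wait | queues: N=0 E=3 S=0 W=0
Step 2 [NS]: N:empty,E:wait,S:empty,W:wait | queues: N=0 E=3 S=0 W=0
Step 3 [EW]: N:wait,E:car1-GO,S:wait,W:empty | queues: N=0 E=2 S=0 W=0
Cars crossed by step 3: 2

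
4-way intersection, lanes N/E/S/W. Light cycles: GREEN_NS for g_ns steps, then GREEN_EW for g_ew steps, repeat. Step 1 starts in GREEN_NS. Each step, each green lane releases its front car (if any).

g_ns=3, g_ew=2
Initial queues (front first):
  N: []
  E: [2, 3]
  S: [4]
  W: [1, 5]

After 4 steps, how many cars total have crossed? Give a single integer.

Step 1 [NS]: N:empty,E:wait,S:car4-GO,W:wait | queues: N=0 E=2 S=0 W=2
Step 2 [NS]: N:empty,E:wait,S:empty,W:wait | queues: N=0 E=2 S=0 W=2
Step 3 [NS]: N:empty,E:wait,S:empty,W:wait | queues: N=0 E=2 S=0 W=2
Step 4 [EW]: N:wait,E:car2-GO,S:wait,W:car1-GO | queues: N=0 E=1 S=0 W=1
Cars crossed by step 4: 3

Answer: 3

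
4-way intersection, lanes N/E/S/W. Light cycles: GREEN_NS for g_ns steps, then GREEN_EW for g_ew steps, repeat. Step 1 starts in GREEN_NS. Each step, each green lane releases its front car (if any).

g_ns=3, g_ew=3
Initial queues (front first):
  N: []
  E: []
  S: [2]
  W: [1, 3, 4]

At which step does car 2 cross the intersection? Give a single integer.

Step 1 [NS]: N:empty,E:wait,S:car2-GO,W:wait | queues: N=0 E=0 S=0 W=3
Step 2 [NS]: N:empty,E:wait,S:empty,W:wait | queues: N=0 E=0 S=0 W=3
Step 3 [NS]: N:empty,E:wait,S:empty,W:wait | queues: N=0 E=0 S=0 W=3
Step 4 [EW]: N:wait,E:empty,S:wait,W:car1-GO | queues: N=0 E=0 S=0 W=2
Step 5 [EW]: N:wait,E:empty,S:wait,W:car3-GO | queues: N=0 E=0 S=0 W=1
Step 6 [EW]: N:wait,E:empty,S:wait,W:car4-GO | queues: N=0 E=0 S=0 W=0
Car 2 crosses at step 1

1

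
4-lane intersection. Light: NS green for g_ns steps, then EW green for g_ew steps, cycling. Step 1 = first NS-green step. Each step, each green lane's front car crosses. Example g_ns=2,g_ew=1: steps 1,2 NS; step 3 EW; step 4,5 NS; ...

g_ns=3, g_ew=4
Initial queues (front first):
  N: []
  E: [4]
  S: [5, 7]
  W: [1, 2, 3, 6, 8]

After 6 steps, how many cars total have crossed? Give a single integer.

Answer: 6

Derivation:
Step 1 [NS]: N:empty,E:wait,S:car5-GO,W:wait | queues: N=0 E=1 S=1 W=5
Step 2 [NS]: N:empty,E:wait,S:car7-GO,W:wait | queues: N=0 E=1 S=0 W=5
Step 3 [NS]: N:empty,E:wait,S:empty,W:wait | queues: N=0 E=1 S=0 W=5
Step 4 [EW]: N:wait,E:car4-GO,S:wait,W:car1-GO | queues: N=0 E=0 S=0 W=4
Step 5 [EW]: N:wait,E:empty,S:wait,W:car2-GO | queues: N=0 E=0 S=0 W=3
Step 6 [EW]: N:wait,E:empty,S:wait,W:car3-GO | queues: N=0 E=0 S=0 W=2
Cars crossed by step 6: 6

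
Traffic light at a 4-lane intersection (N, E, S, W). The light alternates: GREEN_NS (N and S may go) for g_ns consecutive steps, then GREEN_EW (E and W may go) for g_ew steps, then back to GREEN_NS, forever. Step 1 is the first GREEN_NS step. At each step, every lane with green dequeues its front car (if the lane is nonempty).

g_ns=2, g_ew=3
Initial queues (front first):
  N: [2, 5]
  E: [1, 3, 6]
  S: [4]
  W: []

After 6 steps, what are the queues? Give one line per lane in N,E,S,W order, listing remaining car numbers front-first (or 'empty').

Step 1 [NS]: N:car2-GO,E:wait,S:car4-GO,W:wait | queues: N=1 E=3 S=0 W=0
Step 2 [NS]: N:car5-GO,E:wait,S:empty,W:wait | queues: N=0 E=3 S=0 W=0
Step 3 [EW]: N:wait,E:car1-GO,S:wait,W:empty | queues: N=0 E=2 S=0 W=0
Step 4 [EW]: N:wait,E:car3-GO,S:wait,W:empty | queues: N=0 E=1 S=0 W=0
Step 5 [EW]: N:wait,E:car6-GO,S:wait,W:empty | queues: N=0 E=0 S=0 W=0

N: empty
E: empty
S: empty
W: empty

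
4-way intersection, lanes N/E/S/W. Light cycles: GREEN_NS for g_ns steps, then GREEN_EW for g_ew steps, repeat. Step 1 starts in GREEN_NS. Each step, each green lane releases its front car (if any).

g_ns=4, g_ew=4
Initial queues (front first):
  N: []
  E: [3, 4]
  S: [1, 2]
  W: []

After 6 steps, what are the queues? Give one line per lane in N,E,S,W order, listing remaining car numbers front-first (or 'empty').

Step 1 [NS]: N:empty,E:wait,S:car1-GO,W:wait | queues: N=0 E=2 S=1 W=0
Step 2 [NS]: N:empty,E:wait,S:car2-GO,W:wait | queues: N=0 E=2 S=0 W=0
Step 3 [NS]: N:empty,E:wait,S:empty,W:wait | queues: N=0 E=2 S=0 W=0
Step 4 [NS]: N:empty,E:wait,S:empty,W:wait | queues: N=0 E=2 S=0 W=0
Step 5 [EW]: N:wait,E:car3-GO,S:wait,W:empty | queues: N=0 E=1 S=0 W=0
Step 6 [EW]: N:wait,E:car4-GO,S:wait,W:empty | queues: N=0 E=0 S=0 W=0

N: empty
E: empty
S: empty
W: empty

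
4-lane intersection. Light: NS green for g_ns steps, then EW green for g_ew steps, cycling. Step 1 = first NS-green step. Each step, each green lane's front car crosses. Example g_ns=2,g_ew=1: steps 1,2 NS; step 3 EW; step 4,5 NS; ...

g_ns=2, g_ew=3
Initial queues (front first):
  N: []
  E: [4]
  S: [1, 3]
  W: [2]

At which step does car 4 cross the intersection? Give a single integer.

Step 1 [NS]: N:empty,E:wait,S:car1-GO,W:wait | queues: N=0 E=1 S=1 W=1
Step 2 [NS]: N:empty,E:wait,S:car3-GO,W:wait | queues: N=0 E=1 S=0 W=1
Step 3 [EW]: N:wait,E:car4-GO,S:wait,W:car2-GO | queues: N=0 E=0 S=0 W=0
Car 4 crosses at step 3

3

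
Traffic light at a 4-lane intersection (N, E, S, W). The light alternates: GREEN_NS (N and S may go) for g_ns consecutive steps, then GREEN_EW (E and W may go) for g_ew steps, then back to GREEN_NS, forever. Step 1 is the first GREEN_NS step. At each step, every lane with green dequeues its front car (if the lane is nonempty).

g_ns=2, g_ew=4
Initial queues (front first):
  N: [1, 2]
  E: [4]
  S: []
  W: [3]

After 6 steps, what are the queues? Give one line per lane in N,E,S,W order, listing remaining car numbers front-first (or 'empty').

Step 1 [NS]: N:car1-GO,E:wait,S:empty,W:wait | queues: N=1 E=1 S=0 W=1
Step 2 [NS]: N:car2-GO,E:wait,S:empty,W:wait | queues: N=0 E=1 S=0 W=1
Step 3 [EW]: N:wait,E:car4-GO,S:wait,W:car3-GO | queues: N=0 E=0 S=0 W=0

N: empty
E: empty
S: empty
W: empty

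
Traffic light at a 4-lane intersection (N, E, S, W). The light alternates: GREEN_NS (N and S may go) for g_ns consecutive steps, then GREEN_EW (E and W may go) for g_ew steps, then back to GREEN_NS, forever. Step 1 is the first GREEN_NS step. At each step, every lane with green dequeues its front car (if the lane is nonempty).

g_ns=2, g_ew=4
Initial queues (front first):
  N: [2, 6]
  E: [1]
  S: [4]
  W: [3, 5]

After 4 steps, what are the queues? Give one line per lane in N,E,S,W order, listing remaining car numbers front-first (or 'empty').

Step 1 [NS]: N:car2-GO,E:wait,S:car4-GO,W:wait | queues: N=1 E=1 S=0 W=2
Step 2 [NS]: N:car6-GO,E:wait,S:empty,W:wait | queues: N=0 E=1 S=0 W=2
Step 3 [EW]: N:wait,E:car1-GO,S:wait,W:car3-GO | queues: N=0 E=0 S=0 W=1
Step 4 [EW]: N:wait,E:empty,S:wait,W:car5-GO | queues: N=0 E=0 S=0 W=0

N: empty
E: empty
S: empty
W: empty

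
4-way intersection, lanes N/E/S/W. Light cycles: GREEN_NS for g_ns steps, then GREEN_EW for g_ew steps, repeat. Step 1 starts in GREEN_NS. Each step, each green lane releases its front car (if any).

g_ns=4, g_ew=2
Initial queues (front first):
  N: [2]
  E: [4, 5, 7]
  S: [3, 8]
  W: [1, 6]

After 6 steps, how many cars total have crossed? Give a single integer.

Answer: 7

Derivation:
Step 1 [NS]: N:car2-GO,E:wait,S:car3-GO,W:wait | queues: N=0 E=3 S=1 W=2
Step 2 [NS]: N:empty,E:wait,S:car8-GO,W:wait | queues: N=0 E=3 S=0 W=2
Step 3 [NS]: N:empty,E:wait,S:empty,W:wait | queues: N=0 E=3 S=0 W=2
Step 4 [NS]: N:empty,E:wait,S:empty,W:wait | queues: N=0 E=3 S=0 W=2
Step 5 [EW]: N:wait,E:car4-GO,S:wait,W:car1-GO | queues: N=0 E=2 S=0 W=1
Step 6 [EW]: N:wait,E:car5-GO,S:wait,W:car6-GO | queues: N=0 E=1 S=0 W=0
Cars crossed by step 6: 7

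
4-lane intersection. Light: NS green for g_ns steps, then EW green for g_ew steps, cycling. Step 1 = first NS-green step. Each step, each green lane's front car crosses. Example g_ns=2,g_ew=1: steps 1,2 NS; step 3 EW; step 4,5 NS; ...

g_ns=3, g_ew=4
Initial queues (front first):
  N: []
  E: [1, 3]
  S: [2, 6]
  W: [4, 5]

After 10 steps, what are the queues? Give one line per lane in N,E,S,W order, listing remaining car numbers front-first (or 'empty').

Step 1 [NS]: N:empty,E:wait,S:car2-GO,W:wait | queues: N=0 E=2 S=1 W=2
Step 2 [NS]: N:empty,E:wait,S:car6-GO,W:wait | queues: N=0 E=2 S=0 W=2
Step 3 [NS]: N:empty,E:wait,S:empty,W:wait | queues: N=0 E=2 S=0 W=2
Step 4 [EW]: N:wait,E:car1-GO,S:wait,W:car4-GO | queues: N=0 E=1 S=0 W=1
Step 5 [EW]: N:wait,E:car3-GO,S:wait,W:car5-GO | queues: N=0 E=0 S=0 W=0

N: empty
E: empty
S: empty
W: empty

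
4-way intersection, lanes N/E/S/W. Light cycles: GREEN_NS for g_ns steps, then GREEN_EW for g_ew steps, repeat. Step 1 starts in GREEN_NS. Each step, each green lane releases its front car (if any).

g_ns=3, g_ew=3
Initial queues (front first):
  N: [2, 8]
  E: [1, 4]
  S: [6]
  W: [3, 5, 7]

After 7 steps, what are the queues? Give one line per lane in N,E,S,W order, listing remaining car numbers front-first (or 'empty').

Step 1 [NS]: N:car2-GO,E:wait,S:car6-GO,W:wait | queues: N=1 E=2 S=0 W=3
Step 2 [NS]: N:car8-GO,E:wait,S:empty,W:wait | queues: N=0 E=2 S=0 W=3
Step 3 [NS]: N:empty,E:wait,S:empty,W:wait | queues: N=0 E=2 S=0 W=3
Step 4 [EW]: N:wait,E:car1-GO,S:wait,W:car3-GO | queues: N=0 E=1 S=0 W=2
Step 5 [EW]: N:wait,E:car4-GO,S:wait,W:car5-GO | queues: N=0 E=0 S=0 W=1
Step 6 [EW]: N:wait,E:empty,S:wait,W:car7-GO | queues: N=0 E=0 S=0 W=0

N: empty
E: empty
S: empty
W: empty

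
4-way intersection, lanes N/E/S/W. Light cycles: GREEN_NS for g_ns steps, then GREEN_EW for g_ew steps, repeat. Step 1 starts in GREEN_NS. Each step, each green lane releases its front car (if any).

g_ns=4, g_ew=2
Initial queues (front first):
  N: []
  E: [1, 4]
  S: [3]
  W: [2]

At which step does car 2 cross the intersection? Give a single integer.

Step 1 [NS]: N:empty,E:wait,S:car3-GO,W:wait | queues: N=0 E=2 S=0 W=1
Step 2 [NS]: N:empty,E:wait,S:empty,W:wait | queues: N=0 E=2 S=0 W=1
Step 3 [NS]: N:empty,E:wait,S:empty,W:wait | queues: N=0 E=2 S=0 W=1
Step 4 [NS]: N:empty,E:wait,S:empty,W:wait | queues: N=0 E=2 S=0 W=1
Step 5 [EW]: N:wait,E:car1-GO,S:wait,W:car2-GO | queues: N=0 E=1 S=0 W=0
Step 6 [EW]: N:wait,E:car4-GO,S:wait,W:empty | queues: N=0 E=0 S=0 W=0
Car 2 crosses at step 5

5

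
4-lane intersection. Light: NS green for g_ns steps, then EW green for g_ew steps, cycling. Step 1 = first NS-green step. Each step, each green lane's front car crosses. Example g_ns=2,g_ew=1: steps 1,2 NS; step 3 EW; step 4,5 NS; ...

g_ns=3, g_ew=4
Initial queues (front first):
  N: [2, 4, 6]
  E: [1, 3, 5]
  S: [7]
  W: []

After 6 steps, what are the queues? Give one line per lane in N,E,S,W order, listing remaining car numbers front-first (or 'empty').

Step 1 [NS]: N:car2-GO,E:wait,S:car7-GO,W:wait | queues: N=2 E=3 S=0 W=0
Step 2 [NS]: N:car4-GO,E:wait,S:empty,W:wait | queues: N=1 E=3 S=0 W=0
Step 3 [NS]: N:car6-GO,E:wait,S:empty,W:wait | queues: N=0 E=3 S=0 W=0
Step 4 [EW]: N:wait,E:car1-GO,S:wait,W:empty | queues: N=0 E=2 S=0 W=0
Step 5 [EW]: N:wait,E:car3-GO,S:wait,W:empty | queues: N=0 E=1 S=0 W=0
Step 6 [EW]: N:wait,E:car5-GO,S:wait,W:empty | queues: N=0 E=0 S=0 W=0

N: empty
E: empty
S: empty
W: empty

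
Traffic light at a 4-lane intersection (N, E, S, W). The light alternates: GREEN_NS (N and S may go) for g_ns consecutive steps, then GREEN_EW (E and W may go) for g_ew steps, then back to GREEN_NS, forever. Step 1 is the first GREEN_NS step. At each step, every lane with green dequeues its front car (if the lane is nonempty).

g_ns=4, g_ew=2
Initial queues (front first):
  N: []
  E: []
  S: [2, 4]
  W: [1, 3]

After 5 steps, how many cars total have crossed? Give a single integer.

Step 1 [NS]: N:empty,E:wait,S:car2-GO,W:wait | queues: N=0 E=0 S=1 W=2
Step 2 [NS]: N:empty,E:wait,S:car4-GO,W:wait | queues: N=0 E=0 S=0 W=2
Step 3 [NS]: N:empty,E:wait,S:empty,W:wait | queues: N=0 E=0 S=0 W=2
Step 4 [NS]: N:empty,E:wait,S:empty,W:wait | queues: N=0 E=0 S=0 W=2
Step 5 [EW]: N:wait,E:empty,S:wait,W:car1-GO | queues: N=0 E=0 S=0 W=1
Cars crossed by step 5: 3

Answer: 3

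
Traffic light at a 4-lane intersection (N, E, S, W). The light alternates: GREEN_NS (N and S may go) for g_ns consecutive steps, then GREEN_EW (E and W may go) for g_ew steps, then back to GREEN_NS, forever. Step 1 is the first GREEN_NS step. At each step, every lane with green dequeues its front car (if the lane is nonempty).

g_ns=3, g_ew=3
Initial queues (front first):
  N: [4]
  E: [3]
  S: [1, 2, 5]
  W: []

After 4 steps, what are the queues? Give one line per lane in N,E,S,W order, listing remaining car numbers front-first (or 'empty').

Step 1 [NS]: N:car4-GO,E:wait,S:car1-GO,W:wait | queues: N=0 E=1 S=2 W=0
Step 2 [NS]: N:empty,E:wait,S:car2-GO,W:wait | queues: N=0 E=1 S=1 W=0
Step 3 [NS]: N:empty,E:wait,S:car5-GO,W:wait | queues: N=0 E=1 S=0 W=0
Step 4 [EW]: N:wait,E:car3-GO,S:wait,W:empty | queues: N=0 E=0 S=0 W=0

N: empty
E: empty
S: empty
W: empty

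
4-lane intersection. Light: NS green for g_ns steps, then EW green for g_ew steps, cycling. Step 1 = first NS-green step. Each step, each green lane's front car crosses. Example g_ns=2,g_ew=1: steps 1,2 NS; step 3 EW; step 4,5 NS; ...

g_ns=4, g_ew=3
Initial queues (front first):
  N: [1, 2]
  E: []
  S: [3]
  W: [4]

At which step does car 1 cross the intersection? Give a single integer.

Step 1 [NS]: N:car1-GO,E:wait,S:car3-GO,W:wait | queues: N=1 E=0 S=0 W=1
Step 2 [NS]: N:car2-GO,E:wait,S:empty,W:wait | queues: N=0 E=0 S=0 W=1
Step 3 [NS]: N:empty,E:wait,S:empty,W:wait | queues: N=0 E=0 S=0 W=1
Step 4 [NS]: N:empty,E:wait,S:empty,W:wait | queues: N=0 E=0 S=0 W=1
Step 5 [EW]: N:wait,E:empty,S:wait,W:car4-GO | queues: N=0 E=0 S=0 W=0
Car 1 crosses at step 1

1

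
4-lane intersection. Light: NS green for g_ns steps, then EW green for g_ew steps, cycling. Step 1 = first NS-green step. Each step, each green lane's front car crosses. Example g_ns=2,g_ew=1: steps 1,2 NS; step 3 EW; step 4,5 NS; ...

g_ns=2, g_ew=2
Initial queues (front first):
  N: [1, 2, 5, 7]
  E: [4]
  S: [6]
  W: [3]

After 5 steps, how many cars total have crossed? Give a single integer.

Answer: 6

Derivation:
Step 1 [NS]: N:car1-GO,E:wait,S:car6-GO,W:wait | queues: N=3 E=1 S=0 W=1
Step 2 [NS]: N:car2-GO,E:wait,S:empty,W:wait | queues: N=2 E=1 S=0 W=1
Step 3 [EW]: N:wait,E:car4-GO,S:wait,W:car3-GO | queues: N=2 E=0 S=0 W=0
Step 4 [EW]: N:wait,E:empty,S:wait,W:empty | queues: N=2 E=0 S=0 W=0
Step 5 [NS]: N:car5-GO,E:wait,S:empty,W:wait | queues: N=1 E=0 S=0 W=0
Cars crossed by step 5: 6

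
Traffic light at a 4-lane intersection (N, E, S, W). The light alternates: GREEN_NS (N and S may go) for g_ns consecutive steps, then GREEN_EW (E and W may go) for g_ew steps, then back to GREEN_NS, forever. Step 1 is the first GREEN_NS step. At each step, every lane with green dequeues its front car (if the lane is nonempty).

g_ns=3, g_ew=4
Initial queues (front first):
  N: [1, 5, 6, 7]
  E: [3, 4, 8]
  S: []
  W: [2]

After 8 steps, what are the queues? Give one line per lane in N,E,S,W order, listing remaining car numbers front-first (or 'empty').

Step 1 [NS]: N:car1-GO,E:wait,S:empty,W:wait | queues: N=3 E=3 S=0 W=1
Step 2 [NS]: N:car5-GO,E:wait,S:empty,W:wait | queues: N=2 E=3 S=0 W=1
Step 3 [NS]: N:car6-GO,E:wait,S:empty,W:wait | queues: N=1 E=3 S=0 W=1
Step 4 [EW]: N:wait,E:car3-GO,S:wait,W:car2-GO | queues: N=1 E=2 S=0 W=0
Step 5 [EW]: N:wait,E:car4-GO,S:wait,W:empty | queues: N=1 E=1 S=0 W=0
Step 6 [EW]: N:wait,E:car8-GO,S:wait,W:empty | queues: N=1 E=0 S=0 W=0
Step 7 [EW]: N:wait,E:empty,S:wait,W:empty | queues: N=1 E=0 S=0 W=0
Step 8 [NS]: N:car7-GO,E:wait,S:empty,W:wait | queues: N=0 E=0 S=0 W=0

N: empty
E: empty
S: empty
W: empty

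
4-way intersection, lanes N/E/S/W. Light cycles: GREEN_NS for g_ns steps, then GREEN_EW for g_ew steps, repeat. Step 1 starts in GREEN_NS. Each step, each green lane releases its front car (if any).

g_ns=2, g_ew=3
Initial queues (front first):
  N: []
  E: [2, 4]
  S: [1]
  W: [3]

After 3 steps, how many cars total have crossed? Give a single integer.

Answer: 3

Derivation:
Step 1 [NS]: N:empty,E:wait,S:car1-GO,W:wait | queues: N=0 E=2 S=0 W=1
Step 2 [NS]: N:empty,E:wait,S:empty,W:wait | queues: N=0 E=2 S=0 W=1
Step 3 [EW]: N:wait,E:car2-GO,S:wait,W:car3-GO | queues: N=0 E=1 S=0 W=0
Cars crossed by step 3: 3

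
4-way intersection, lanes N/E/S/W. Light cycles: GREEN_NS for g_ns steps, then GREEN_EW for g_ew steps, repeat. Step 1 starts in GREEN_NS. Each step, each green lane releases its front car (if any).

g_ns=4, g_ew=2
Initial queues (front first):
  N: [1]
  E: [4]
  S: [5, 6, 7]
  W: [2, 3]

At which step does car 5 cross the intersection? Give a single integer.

Step 1 [NS]: N:car1-GO,E:wait,S:car5-GO,W:wait | queues: N=0 E=1 S=2 W=2
Step 2 [NS]: N:empty,E:wait,S:car6-GO,W:wait | queues: N=0 E=1 S=1 W=2
Step 3 [NS]: N:empty,E:wait,S:car7-GO,W:wait | queues: N=0 E=1 S=0 W=2
Step 4 [NS]: N:empty,E:wait,S:empty,W:wait | queues: N=0 E=1 S=0 W=2
Step 5 [EW]: N:wait,E:car4-GO,S:wait,W:car2-GO | queues: N=0 E=0 S=0 W=1
Step 6 [EW]: N:wait,E:empty,S:wait,W:car3-GO | queues: N=0 E=0 S=0 W=0
Car 5 crosses at step 1

1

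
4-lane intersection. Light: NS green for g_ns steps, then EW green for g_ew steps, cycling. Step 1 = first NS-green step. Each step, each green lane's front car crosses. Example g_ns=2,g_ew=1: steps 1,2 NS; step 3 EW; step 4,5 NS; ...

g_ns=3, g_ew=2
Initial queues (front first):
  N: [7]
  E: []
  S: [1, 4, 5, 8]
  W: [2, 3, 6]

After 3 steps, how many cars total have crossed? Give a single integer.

Answer: 4

Derivation:
Step 1 [NS]: N:car7-GO,E:wait,S:car1-GO,W:wait | queues: N=0 E=0 S=3 W=3
Step 2 [NS]: N:empty,E:wait,S:car4-GO,W:wait | queues: N=0 E=0 S=2 W=3
Step 3 [NS]: N:empty,E:wait,S:car5-GO,W:wait | queues: N=0 E=0 S=1 W=3
Cars crossed by step 3: 4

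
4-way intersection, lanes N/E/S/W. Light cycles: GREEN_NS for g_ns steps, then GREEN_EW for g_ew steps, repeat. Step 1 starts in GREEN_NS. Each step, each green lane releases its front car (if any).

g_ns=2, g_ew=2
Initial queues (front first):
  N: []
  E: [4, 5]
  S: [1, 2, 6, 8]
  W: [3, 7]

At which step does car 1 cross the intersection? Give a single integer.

Step 1 [NS]: N:empty,E:wait,S:car1-GO,W:wait | queues: N=0 E=2 S=3 W=2
Step 2 [NS]: N:empty,E:wait,S:car2-GO,W:wait | queues: N=0 E=2 S=2 W=2
Step 3 [EW]: N:wait,E:car4-GO,S:wait,W:car3-GO | queues: N=0 E=1 S=2 W=1
Step 4 [EW]: N:wait,E:car5-GO,S:wait,W:car7-GO | queues: N=0 E=0 S=2 W=0
Step 5 [NS]: N:empty,E:wait,S:car6-GO,W:wait | queues: N=0 E=0 S=1 W=0
Step 6 [NS]: N:empty,E:wait,S:car8-GO,W:wait | queues: N=0 E=0 S=0 W=0
Car 1 crosses at step 1

1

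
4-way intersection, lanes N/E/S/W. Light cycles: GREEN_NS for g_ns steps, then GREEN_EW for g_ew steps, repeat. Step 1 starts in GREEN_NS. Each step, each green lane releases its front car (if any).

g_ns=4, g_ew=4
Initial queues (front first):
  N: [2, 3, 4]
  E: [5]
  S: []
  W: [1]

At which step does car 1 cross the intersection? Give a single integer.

Step 1 [NS]: N:car2-GO,E:wait,S:empty,W:wait | queues: N=2 E=1 S=0 W=1
Step 2 [NS]: N:car3-GO,E:wait,S:empty,W:wait | queues: N=1 E=1 S=0 W=1
Step 3 [NS]: N:car4-GO,E:wait,S:empty,W:wait | queues: N=0 E=1 S=0 W=1
Step 4 [NS]: N:empty,E:wait,S:empty,W:wait | queues: N=0 E=1 S=0 W=1
Step 5 [EW]: N:wait,E:car5-GO,S:wait,W:car1-GO | queues: N=0 E=0 S=0 W=0
Car 1 crosses at step 5

5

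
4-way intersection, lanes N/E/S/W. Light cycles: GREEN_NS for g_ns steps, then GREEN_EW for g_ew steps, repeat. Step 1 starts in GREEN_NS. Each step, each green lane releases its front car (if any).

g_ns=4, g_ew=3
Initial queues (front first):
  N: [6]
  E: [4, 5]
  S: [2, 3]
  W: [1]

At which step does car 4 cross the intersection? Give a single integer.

Step 1 [NS]: N:car6-GO,E:wait,S:car2-GO,W:wait | queues: N=0 E=2 S=1 W=1
Step 2 [NS]: N:empty,E:wait,S:car3-GO,W:wait | queues: N=0 E=2 S=0 W=1
Step 3 [NS]: N:empty,E:wait,S:empty,W:wait | queues: N=0 E=2 S=0 W=1
Step 4 [NS]: N:empty,E:wait,S:empty,W:wait | queues: N=0 E=2 S=0 W=1
Step 5 [EW]: N:wait,E:car4-GO,S:wait,W:car1-GO | queues: N=0 E=1 S=0 W=0
Step 6 [EW]: N:wait,E:car5-GO,S:wait,W:empty | queues: N=0 E=0 S=0 W=0
Car 4 crosses at step 5

5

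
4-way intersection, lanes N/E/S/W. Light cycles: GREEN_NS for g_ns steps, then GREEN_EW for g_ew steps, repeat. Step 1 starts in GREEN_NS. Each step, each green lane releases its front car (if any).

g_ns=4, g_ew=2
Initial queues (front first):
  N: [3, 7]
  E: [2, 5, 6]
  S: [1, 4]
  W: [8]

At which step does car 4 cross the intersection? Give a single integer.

Step 1 [NS]: N:car3-GO,E:wait,S:car1-GO,W:wait | queues: N=1 E=3 S=1 W=1
Step 2 [NS]: N:car7-GO,E:wait,S:car4-GO,W:wait | queues: N=0 E=3 S=0 W=1
Step 3 [NS]: N:empty,E:wait,S:empty,W:wait | queues: N=0 E=3 S=0 W=1
Step 4 [NS]: N:empty,E:wait,S:empty,W:wait | queues: N=0 E=3 S=0 W=1
Step 5 [EW]: N:wait,E:car2-GO,S:wait,W:car8-GO | queues: N=0 E=2 S=0 W=0
Step 6 [EW]: N:wait,E:car5-GO,S:wait,W:empty | queues: N=0 E=1 S=0 W=0
Step 7 [NS]: N:empty,E:wait,S:empty,W:wait | queues: N=0 E=1 S=0 W=0
Step 8 [NS]: N:empty,E:wait,S:empty,W:wait | queues: N=0 E=1 S=0 W=0
Step 9 [NS]: N:empty,E:wait,S:empty,W:wait | queues: N=0 E=1 S=0 W=0
Step 10 [NS]: N:empty,E:wait,S:empty,W:wait | queues: N=0 E=1 S=0 W=0
Step 11 [EW]: N:wait,E:car6-GO,S:wait,W:empty | queues: N=0 E=0 S=0 W=0
Car 4 crosses at step 2

2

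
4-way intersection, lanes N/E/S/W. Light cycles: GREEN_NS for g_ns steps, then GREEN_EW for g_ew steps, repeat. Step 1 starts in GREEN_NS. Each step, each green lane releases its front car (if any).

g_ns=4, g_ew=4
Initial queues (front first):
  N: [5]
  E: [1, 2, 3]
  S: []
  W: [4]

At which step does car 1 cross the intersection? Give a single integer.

Step 1 [NS]: N:car5-GO,E:wait,S:empty,W:wait | queues: N=0 E=3 S=0 W=1
Step 2 [NS]: N:empty,E:wait,S:empty,W:wait | queues: N=0 E=3 S=0 W=1
Step 3 [NS]: N:empty,E:wait,S:empty,W:wait | queues: N=0 E=3 S=0 W=1
Step 4 [NS]: N:empty,E:wait,S:empty,W:wait | queues: N=0 E=3 S=0 W=1
Step 5 [EW]: N:wait,E:car1-GO,S:wait,W:car4-GO | queues: N=0 E=2 S=0 W=0
Step 6 [EW]: N:wait,E:car2-GO,S:wait,W:empty | queues: N=0 E=1 S=0 W=0
Step 7 [EW]: N:wait,E:car3-GO,S:wait,W:empty | queues: N=0 E=0 S=0 W=0
Car 1 crosses at step 5

5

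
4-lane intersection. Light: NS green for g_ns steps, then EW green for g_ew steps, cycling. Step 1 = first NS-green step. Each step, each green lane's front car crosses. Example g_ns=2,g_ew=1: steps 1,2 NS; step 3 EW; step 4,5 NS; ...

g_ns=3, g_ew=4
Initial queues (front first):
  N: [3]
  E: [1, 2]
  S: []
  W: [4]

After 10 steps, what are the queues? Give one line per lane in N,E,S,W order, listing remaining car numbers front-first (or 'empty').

Step 1 [NS]: N:car3-GO,E:wait,S:empty,W:wait | queues: N=0 E=2 S=0 W=1
Step 2 [NS]: N:empty,E:wait,S:empty,W:wait | queues: N=0 E=2 S=0 W=1
Step 3 [NS]: N:empty,E:wait,S:empty,W:wait | queues: N=0 E=2 S=0 W=1
Step 4 [EW]: N:wait,E:car1-GO,S:wait,W:car4-GO | queues: N=0 E=1 S=0 W=0
Step 5 [EW]: N:wait,E:car2-GO,S:wait,W:empty | queues: N=0 E=0 S=0 W=0

N: empty
E: empty
S: empty
W: empty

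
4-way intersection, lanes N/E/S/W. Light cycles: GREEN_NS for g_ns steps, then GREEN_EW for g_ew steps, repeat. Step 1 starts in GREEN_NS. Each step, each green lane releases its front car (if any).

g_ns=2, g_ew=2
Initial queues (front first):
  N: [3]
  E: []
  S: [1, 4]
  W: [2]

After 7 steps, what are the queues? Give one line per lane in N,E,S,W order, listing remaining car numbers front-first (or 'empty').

Step 1 [NS]: N:car3-GO,E:wait,S:car1-GO,W:wait | queues: N=0 E=0 S=1 W=1
Step 2 [NS]: N:empty,E:wait,S:car4-GO,W:wait | queues: N=0 E=0 S=0 W=1
Step 3 [EW]: N:wait,E:empty,S:wait,W:car2-GO | queues: N=0 E=0 S=0 W=0

N: empty
E: empty
S: empty
W: empty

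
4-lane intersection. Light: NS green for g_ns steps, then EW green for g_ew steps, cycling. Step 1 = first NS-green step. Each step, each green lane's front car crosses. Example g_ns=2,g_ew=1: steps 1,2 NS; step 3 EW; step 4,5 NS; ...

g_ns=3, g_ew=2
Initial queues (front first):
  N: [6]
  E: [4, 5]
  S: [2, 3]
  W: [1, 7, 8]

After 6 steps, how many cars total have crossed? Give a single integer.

Step 1 [NS]: N:car6-GO,E:wait,S:car2-GO,W:wait | queues: N=0 E=2 S=1 W=3
Step 2 [NS]: N:empty,E:wait,S:car3-GO,W:wait | queues: N=0 E=2 S=0 W=3
Step 3 [NS]: N:empty,E:wait,S:empty,W:wait | queues: N=0 E=2 S=0 W=3
Step 4 [EW]: N:wait,E:car4-GO,S:wait,W:car1-GO | queues: N=0 E=1 S=0 W=2
Step 5 [EW]: N:wait,E:car5-GO,S:wait,W:car7-GO | queues: N=0 E=0 S=0 W=1
Step 6 [NS]: N:empty,E:wait,S:empty,W:wait | queues: N=0 E=0 S=0 W=1
Cars crossed by step 6: 7

Answer: 7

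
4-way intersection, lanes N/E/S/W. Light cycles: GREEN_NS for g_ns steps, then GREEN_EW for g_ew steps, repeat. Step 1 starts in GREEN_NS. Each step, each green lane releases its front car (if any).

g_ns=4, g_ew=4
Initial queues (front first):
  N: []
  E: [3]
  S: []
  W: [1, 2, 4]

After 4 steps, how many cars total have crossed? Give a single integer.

Answer: 0

Derivation:
Step 1 [NS]: N:empty,E:wait,S:empty,W:wait | queues: N=0 E=1 S=0 W=3
Step 2 [NS]: N:empty,E:wait,S:empty,W:wait | queues: N=0 E=1 S=0 W=3
Step 3 [NS]: N:empty,E:wait,S:empty,W:wait | queues: N=0 E=1 S=0 W=3
Step 4 [NS]: N:empty,E:wait,S:empty,W:wait | queues: N=0 E=1 S=0 W=3
Cars crossed by step 4: 0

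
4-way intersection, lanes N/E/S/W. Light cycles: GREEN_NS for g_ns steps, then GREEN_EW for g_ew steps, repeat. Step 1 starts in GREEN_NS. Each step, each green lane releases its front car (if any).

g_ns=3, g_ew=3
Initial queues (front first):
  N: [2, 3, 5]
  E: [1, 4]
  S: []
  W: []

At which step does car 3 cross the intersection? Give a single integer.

Step 1 [NS]: N:car2-GO,E:wait,S:empty,W:wait | queues: N=2 E=2 S=0 W=0
Step 2 [NS]: N:car3-GO,E:wait,S:empty,W:wait | queues: N=1 E=2 S=0 W=0
Step 3 [NS]: N:car5-GO,E:wait,S:empty,W:wait | queues: N=0 E=2 S=0 W=0
Step 4 [EW]: N:wait,E:car1-GO,S:wait,W:empty | queues: N=0 E=1 S=0 W=0
Step 5 [EW]: N:wait,E:car4-GO,S:wait,W:empty | queues: N=0 E=0 S=0 W=0
Car 3 crosses at step 2

2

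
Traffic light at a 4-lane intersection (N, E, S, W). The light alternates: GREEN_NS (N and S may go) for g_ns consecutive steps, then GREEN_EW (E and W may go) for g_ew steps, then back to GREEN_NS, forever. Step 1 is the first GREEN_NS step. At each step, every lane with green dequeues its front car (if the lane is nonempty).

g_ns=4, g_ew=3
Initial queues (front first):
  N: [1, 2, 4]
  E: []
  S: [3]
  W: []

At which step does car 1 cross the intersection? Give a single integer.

Step 1 [NS]: N:car1-GO,E:wait,S:car3-GO,W:wait | queues: N=2 E=0 S=0 W=0
Step 2 [NS]: N:car2-GO,E:wait,S:empty,W:wait | queues: N=1 E=0 S=0 W=0
Step 3 [NS]: N:car4-GO,E:wait,S:empty,W:wait | queues: N=0 E=0 S=0 W=0
Car 1 crosses at step 1

1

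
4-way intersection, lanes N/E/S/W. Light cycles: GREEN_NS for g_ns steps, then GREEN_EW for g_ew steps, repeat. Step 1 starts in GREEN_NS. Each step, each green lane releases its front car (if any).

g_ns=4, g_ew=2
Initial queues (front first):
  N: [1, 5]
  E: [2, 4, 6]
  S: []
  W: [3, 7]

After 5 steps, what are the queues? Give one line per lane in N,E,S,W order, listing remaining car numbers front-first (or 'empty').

Step 1 [NS]: N:car1-GO,E:wait,S:empty,W:wait | queues: N=1 E=3 S=0 W=2
Step 2 [NS]: N:car5-GO,E:wait,S:empty,W:wait | queues: N=0 E=3 S=0 W=2
Step 3 [NS]: N:empty,E:wait,S:empty,W:wait | queues: N=0 E=3 S=0 W=2
Step 4 [NS]: N:empty,E:wait,S:empty,W:wait | queues: N=0 E=3 S=0 W=2
Step 5 [EW]: N:wait,E:car2-GO,S:wait,W:car3-GO | queues: N=0 E=2 S=0 W=1

N: empty
E: 4 6
S: empty
W: 7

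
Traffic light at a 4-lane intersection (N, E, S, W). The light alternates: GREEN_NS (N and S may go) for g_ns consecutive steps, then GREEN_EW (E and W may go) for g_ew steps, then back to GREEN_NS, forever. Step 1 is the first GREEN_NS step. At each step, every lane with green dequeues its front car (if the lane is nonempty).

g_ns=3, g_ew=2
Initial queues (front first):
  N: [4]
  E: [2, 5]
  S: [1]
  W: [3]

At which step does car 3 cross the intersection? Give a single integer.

Step 1 [NS]: N:car4-GO,E:wait,S:car1-GO,W:wait | queues: N=0 E=2 S=0 W=1
Step 2 [NS]: N:empty,E:wait,S:empty,W:wait | queues: N=0 E=2 S=0 W=1
Step 3 [NS]: N:empty,E:wait,S:empty,W:wait | queues: N=0 E=2 S=0 W=1
Step 4 [EW]: N:wait,E:car2-GO,S:wait,W:car3-GO | queues: N=0 E=1 S=0 W=0
Step 5 [EW]: N:wait,E:car5-GO,S:wait,W:empty | queues: N=0 E=0 S=0 W=0
Car 3 crosses at step 4

4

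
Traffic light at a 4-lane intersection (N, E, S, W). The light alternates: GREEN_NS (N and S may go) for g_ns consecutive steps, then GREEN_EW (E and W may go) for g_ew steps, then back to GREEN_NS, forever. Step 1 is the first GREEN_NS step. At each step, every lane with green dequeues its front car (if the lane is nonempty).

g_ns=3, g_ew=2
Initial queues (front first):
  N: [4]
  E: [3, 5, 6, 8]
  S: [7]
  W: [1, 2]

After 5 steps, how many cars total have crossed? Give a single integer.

Step 1 [NS]: N:car4-GO,E:wait,S:car7-GO,W:wait | queues: N=0 E=4 S=0 W=2
Step 2 [NS]: N:empty,E:wait,S:empty,W:wait | queues: N=0 E=4 S=0 W=2
Step 3 [NS]: N:empty,E:wait,S:empty,W:wait | queues: N=0 E=4 S=0 W=2
Step 4 [EW]: N:wait,E:car3-GO,S:wait,W:car1-GO | queues: N=0 E=3 S=0 W=1
Step 5 [EW]: N:wait,E:car5-GO,S:wait,W:car2-GO | queues: N=0 E=2 S=0 W=0
Cars crossed by step 5: 6

Answer: 6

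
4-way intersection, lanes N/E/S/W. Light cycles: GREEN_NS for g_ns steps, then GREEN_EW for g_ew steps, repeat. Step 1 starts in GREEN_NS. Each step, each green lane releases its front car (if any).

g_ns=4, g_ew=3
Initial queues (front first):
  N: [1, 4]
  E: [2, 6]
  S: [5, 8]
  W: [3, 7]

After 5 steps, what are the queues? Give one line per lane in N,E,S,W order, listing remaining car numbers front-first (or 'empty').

Step 1 [NS]: N:car1-GO,E:wait,S:car5-GO,W:wait | queues: N=1 E=2 S=1 W=2
Step 2 [NS]: N:car4-GO,E:wait,S:car8-GO,W:wait | queues: N=0 E=2 S=0 W=2
Step 3 [NS]: N:empty,E:wait,S:empty,W:wait | queues: N=0 E=2 S=0 W=2
Step 4 [NS]: N:empty,E:wait,S:empty,W:wait | queues: N=0 E=2 S=0 W=2
Step 5 [EW]: N:wait,E:car2-GO,S:wait,W:car3-GO | queues: N=0 E=1 S=0 W=1

N: empty
E: 6
S: empty
W: 7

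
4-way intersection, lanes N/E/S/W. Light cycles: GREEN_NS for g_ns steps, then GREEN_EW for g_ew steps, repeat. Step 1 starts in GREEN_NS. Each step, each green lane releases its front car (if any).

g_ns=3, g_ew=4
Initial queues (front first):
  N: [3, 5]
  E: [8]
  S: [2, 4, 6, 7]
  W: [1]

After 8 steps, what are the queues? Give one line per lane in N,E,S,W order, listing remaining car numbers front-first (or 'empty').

Step 1 [NS]: N:car3-GO,E:wait,S:car2-GO,W:wait | queues: N=1 E=1 S=3 W=1
Step 2 [NS]: N:car5-GO,E:wait,S:car4-GO,W:wait | queues: N=0 E=1 S=2 W=1
Step 3 [NS]: N:empty,E:wait,S:car6-GO,W:wait | queues: N=0 E=1 S=1 W=1
Step 4 [EW]: N:wait,E:car8-GO,S:wait,W:car1-GO | queues: N=0 E=0 S=1 W=0
Step 5 [EW]: N:wait,E:empty,S:wait,W:empty | queues: N=0 E=0 S=1 W=0
Step 6 [EW]: N:wait,E:empty,S:wait,W:empty | queues: N=0 E=0 S=1 W=0
Step 7 [EW]: N:wait,E:empty,S:wait,W:empty | queues: N=0 E=0 S=1 W=0
Step 8 [NS]: N:empty,E:wait,S:car7-GO,W:wait | queues: N=0 E=0 S=0 W=0

N: empty
E: empty
S: empty
W: empty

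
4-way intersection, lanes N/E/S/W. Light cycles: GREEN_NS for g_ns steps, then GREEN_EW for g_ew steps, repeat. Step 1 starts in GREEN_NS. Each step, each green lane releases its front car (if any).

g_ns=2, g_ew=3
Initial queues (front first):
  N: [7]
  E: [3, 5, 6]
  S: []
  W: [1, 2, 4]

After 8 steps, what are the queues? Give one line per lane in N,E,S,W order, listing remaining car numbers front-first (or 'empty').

Step 1 [NS]: N:car7-GO,E:wait,S:empty,W:wait | queues: N=0 E=3 S=0 W=3
Step 2 [NS]: N:empty,E:wait,S:empty,W:wait | queues: N=0 E=3 S=0 W=3
Step 3 [EW]: N:wait,E:car3-GO,S:wait,W:car1-GO | queues: N=0 E=2 S=0 W=2
Step 4 [EW]: N:wait,E:car5-GO,S:wait,W:car2-GO | queues: N=0 E=1 S=0 W=1
Step 5 [EW]: N:wait,E:car6-GO,S:wait,W:car4-GO | queues: N=0 E=0 S=0 W=0

N: empty
E: empty
S: empty
W: empty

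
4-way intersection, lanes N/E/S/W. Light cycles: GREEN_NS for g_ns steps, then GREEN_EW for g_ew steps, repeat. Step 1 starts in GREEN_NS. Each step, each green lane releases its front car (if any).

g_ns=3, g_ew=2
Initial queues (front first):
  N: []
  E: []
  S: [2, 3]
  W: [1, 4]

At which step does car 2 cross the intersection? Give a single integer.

Step 1 [NS]: N:empty,E:wait,S:car2-GO,W:wait | queues: N=0 E=0 S=1 W=2
Step 2 [NS]: N:empty,E:wait,S:car3-GO,W:wait | queues: N=0 E=0 S=0 W=2
Step 3 [NS]: N:empty,E:wait,S:empty,W:wait | queues: N=0 E=0 S=0 W=2
Step 4 [EW]: N:wait,E:empty,S:wait,W:car1-GO | queues: N=0 E=0 S=0 W=1
Step 5 [EW]: N:wait,E:empty,S:wait,W:car4-GO | queues: N=0 E=0 S=0 W=0
Car 2 crosses at step 1

1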